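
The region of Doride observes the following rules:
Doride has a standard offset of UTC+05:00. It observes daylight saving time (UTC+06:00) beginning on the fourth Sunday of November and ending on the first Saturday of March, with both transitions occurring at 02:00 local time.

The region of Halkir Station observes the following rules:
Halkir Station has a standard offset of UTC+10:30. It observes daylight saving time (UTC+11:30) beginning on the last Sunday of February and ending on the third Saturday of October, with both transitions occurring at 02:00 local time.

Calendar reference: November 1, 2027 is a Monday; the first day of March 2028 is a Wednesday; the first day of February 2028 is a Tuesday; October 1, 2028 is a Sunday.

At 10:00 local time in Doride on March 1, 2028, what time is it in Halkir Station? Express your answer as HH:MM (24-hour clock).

15:30

1 November 2027 is a Monday, so the first Sunday is November 7 and the fourth is November 28.
1 March 2028 is a Wednesday, so the first Saturday is March 4.
March 1, 2028 lies within the daylight-saving period (28 November 2027 – 4 March 2028), so Doride is on daylight time, UTC+06:00.
10:00 Doride − 6h = 04:00 UTC.
1 February 2028 is a Tuesday, so Sundays fall on 6, 13, 20, 27; the last is February 27.
1 October 2028 is a Sunday, so the first Saturday is October 7 and the third is October 21.
At the standard offset (UTC+10:30), 04:00 UTC + 10h30m = 14:30 Halkir Station standard time.
The standard-time date in Halkir Station, March 1, 2028, lies within the daylight-saving period (27 February – 21 October), so Halkir Station is on daylight time, UTC+11:30.
04:00 UTC + 11h30m = 15:30 Halkir Station.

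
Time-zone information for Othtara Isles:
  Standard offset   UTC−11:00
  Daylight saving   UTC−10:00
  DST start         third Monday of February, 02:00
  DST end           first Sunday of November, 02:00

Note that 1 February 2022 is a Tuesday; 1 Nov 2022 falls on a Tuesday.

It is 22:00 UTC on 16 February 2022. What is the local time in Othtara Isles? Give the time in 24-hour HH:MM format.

11:00

1 February 2022 is a Tuesday, so the first Monday is February 7 and the third is February 21.
1 November 2022 is a Tuesday, so the first Sunday is November 6.
At the standard offset (UTC−11:00), 22:00 UTC − 11h = 11:00 Othtara Isles standard time.
The standard-time date in Othtara Isles, 16 February 2022, does not fall between 21 February and 6 November, so daylight saving is not in effect and Othtara Isles is at UTC−11:00.
22:00 UTC − 11h = 11:00 local.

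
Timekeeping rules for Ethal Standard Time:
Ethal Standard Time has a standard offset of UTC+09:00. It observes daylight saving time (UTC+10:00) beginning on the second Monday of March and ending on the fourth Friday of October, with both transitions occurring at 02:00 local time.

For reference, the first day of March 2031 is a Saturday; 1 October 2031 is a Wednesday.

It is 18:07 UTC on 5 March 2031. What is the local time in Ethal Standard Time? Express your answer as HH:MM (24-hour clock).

03:07

1 March 2031 is a Saturday, so the first Monday is March 3 and the second is March 10.
1 October 2031 is a Wednesday, so the first Friday is October 3 and the fourth is October 24.
At the standard offset (UTC+09:00), 18:07 UTC + 9h = 03:07 Ethal Standard Time standard time (rolling into the next day, 6 March 2031).
The standard-time date in Ethal Standard Time, 6 March 2031, is outside the daylight-saving period (10 March – 24 October), so Ethal Standard Time is on standard time, UTC+09:00.
18:07 UTC + 9h = 03:07 local (rolling into the next day, 6 March 2031).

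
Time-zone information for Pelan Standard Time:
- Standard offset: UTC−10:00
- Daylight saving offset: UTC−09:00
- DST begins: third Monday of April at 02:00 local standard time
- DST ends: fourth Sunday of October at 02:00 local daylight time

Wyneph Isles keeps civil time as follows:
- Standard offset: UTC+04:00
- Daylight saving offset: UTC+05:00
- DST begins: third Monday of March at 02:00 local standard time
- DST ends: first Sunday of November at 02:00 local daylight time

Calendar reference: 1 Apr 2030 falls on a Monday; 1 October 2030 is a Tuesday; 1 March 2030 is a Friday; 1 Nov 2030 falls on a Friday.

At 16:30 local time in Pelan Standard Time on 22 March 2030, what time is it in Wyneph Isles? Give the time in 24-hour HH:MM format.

1 April 2030 is a Monday, so the first Monday is April 1 and the third is April 15.
1 October 2030 is a Tuesday, so the first Sunday is October 6 and the fourth is October 27.
Daylight saving runs 15 April – 27 October; 22 March 2030 is outside that window, so Pelan Standard Time is on standard time at UTC−10:00.
16:30 Pelan Standard Time + 10h = 02:30 UTC (rolling into the next day, 23 March 2030).
1 March 2030 is a Friday, so the first Monday is March 4 and the third is March 18.
1 November 2030 is a Friday, so the first Sunday is November 3.
At the standard offset (UTC+04:00), 02:30 UTC + 4h = 06:30 Wyneph Isles standard time.
The standard-time date in Wyneph Isles, 23 March 2030, lies within the daylight-saving period (18 March – 3 November), so Wyneph Isles is on daylight time, UTC+05:00.
02:30 UTC + 5h = 07:30 Wyneph Isles.

07:30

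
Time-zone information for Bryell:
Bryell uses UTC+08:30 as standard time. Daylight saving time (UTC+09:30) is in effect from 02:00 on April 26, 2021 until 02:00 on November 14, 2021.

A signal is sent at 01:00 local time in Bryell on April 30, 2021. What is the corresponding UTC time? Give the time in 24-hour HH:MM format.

April 30, 2021 lies within the daylight-saving period (26 April – 14 November), so Bryell is on daylight time, UTC+09:30.
01:00 local − 9h30m = 15:30 UTC (rolling into the previous day, 29 April 2021).

15:30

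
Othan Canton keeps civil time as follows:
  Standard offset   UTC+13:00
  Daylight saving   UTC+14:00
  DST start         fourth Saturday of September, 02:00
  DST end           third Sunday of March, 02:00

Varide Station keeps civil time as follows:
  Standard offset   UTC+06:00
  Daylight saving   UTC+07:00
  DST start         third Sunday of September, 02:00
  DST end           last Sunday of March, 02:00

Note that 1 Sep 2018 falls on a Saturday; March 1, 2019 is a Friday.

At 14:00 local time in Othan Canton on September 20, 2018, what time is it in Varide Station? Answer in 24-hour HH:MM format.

08:00

1 September 2018 is a Saturday, so the first Saturday is September 1 and the fourth is September 22.
1 March 2019 is a Friday, so the first Sunday is March 3 and the third is March 17.
Daylight saving runs 22 September 2018 – 17 March 2019; September 20, 2018 is outside that window, so Othan Canton is on standard time at UTC+13:00.
14:00 Othan Canton − 13h = 01:00 UTC.
1 September 2018 is a Saturday, so the first Sunday is September 2 and the third is September 16.
1 March 2019 is a Friday, so Sundays fall on 3, 10, 17, 24, 31; the last is March 31.
At the standard offset (UTC+06:00), 01:00 UTC + 6h = 07:00 Varide Station standard time.
The standard-time date in Varide Station, September 20, 2018, falls between 16 September 2018 and 31 March 2019, so daylight saving is in effect and Varide Station is at UTC+07:00.
01:00 UTC + 7h = 08:00 Varide Station.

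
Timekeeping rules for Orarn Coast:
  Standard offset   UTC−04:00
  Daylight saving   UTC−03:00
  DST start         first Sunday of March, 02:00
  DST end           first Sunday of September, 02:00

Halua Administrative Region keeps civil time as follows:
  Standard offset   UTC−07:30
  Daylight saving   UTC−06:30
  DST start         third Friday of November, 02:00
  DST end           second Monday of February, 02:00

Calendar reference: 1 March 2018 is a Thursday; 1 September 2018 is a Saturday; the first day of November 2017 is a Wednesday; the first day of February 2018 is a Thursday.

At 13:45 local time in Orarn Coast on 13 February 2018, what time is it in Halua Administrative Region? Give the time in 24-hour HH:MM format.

1 March 2018 is a Thursday, so the first Sunday is March 4.
1 September 2018 is a Saturday, so the first Sunday is September 2.
Daylight saving runs 4 March – 2 September; 13 February 2018 is outside that window, so Orarn Coast is on standard time at UTC−04:00.
13:45 Orarn Coast + 4h = 17:45 UTC.
1 November 2017 is a Wednesday, so the first Friday is November 3 and the third is November 17.
1 February 2018 is a Thursday, so the first Monday is February 5 and the second is February 12.
At the standard offset (UTC−07:30), 17:45 UTC − 7h30m = 10:15 Halua Administrative Region standard time.
The standard-time date in Halua Administrative Region, 13 February 2018, does not fall between 17 November 2017 and 12 February 2018, so daylight saving is not in effect and Halua Administrative Region is at UTC−07:30.
17:45 UTC − 7h30m = 10:15 Halua Administrative Region.

10:15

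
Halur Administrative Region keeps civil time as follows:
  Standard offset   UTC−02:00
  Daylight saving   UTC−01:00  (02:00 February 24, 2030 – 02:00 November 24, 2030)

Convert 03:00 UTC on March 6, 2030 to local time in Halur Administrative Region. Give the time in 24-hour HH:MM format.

02:00

At the standard offset (UTC−02:00), 03:00 UTC − 2h = 01:00 Halur Administrative Region standard time.
Daylight saving runs 24 February – 24 November; the standard-time date in Halur Administrative Region, March 6, 2030, is inside that window, so Halur Administrative Region is at UTC−01:00.
03:00 UTC − 1h = 02:00 local.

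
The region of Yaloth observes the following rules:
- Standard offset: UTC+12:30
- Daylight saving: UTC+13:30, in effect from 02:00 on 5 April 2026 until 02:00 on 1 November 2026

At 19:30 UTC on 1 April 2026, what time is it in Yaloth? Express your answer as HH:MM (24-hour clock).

08:00

At the standard offset (UTC+12:30), 19:30 UTC + 12h30m = 08:00 Yaloth standard time (rolling into the next day, 2 April 2026).
Daylight saving runs 5 April – 1 November; the standard-time date in Yaloth, 2 April 2026, is outside that window, so Yaloth is on standard time at UTC+12:30.
19:30 UTC + 12h30m = 08:00 local (rolling into the next day, 2 April 2026).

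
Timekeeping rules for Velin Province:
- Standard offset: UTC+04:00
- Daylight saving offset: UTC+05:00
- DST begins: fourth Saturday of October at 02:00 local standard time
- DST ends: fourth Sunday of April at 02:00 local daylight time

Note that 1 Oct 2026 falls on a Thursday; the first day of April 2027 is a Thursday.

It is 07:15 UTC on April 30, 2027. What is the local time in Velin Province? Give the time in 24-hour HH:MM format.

11:15

1 October 2026 is a Thursday, so the first Saturday is October 3 and the fourth is October 24.
1 April 2027 is a Thursday, so the first Sunday is April 4 and the fourth is April 25.
At the standard offset (UTC+04:00), 07:15 UTC + 4h = 11:15 Velin Province standard time.
Daylight saving runs 24 October 2026 – 25 April 2027; the standard-time date in Velin Province, April 30, 2027, is outside that window, so Velin Province is on standard time at UTC+04:00.
07:15 UTC + 4h = 11:15 local.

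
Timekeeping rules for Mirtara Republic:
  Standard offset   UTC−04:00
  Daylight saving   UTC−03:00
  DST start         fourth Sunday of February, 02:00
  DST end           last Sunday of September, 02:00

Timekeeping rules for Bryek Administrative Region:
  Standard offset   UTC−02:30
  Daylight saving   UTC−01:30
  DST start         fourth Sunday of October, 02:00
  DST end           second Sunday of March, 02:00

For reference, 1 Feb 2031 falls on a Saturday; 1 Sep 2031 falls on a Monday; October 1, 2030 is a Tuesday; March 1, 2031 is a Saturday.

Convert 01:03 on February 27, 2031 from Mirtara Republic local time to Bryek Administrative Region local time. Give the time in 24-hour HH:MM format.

1 February 2031 is a Saturday, so the first Sunday is February 2 and the fourth is February 23.
1 September 2031 is a Monday, so Sundays fall on 7, 14, 21, 28; the last is September 28.
Daylight saving runs 23 February – 28 September; February 27, 2031 is inside that window, so Mirtara Republic is at UTC−03:00.
01:03 Mirtara Republic + 3h = 04:03 UTC.
1 October 2030 is a Tuesday, so the first Sunday is October 6 and the fourth is October 27.
1 March 2031 is a Saturday, so the first Sunday is March 2 and the second is March 9.
At the standard offset (UTC−02:30), 04:03 UTC − 2h30m = 01:33 Bryek Administrative Region standard time.
The standard-time date in Bryek Administrative Region, February 27, 2031, falls between 27 October 2030 and 9 March 2031, so daylight saving is in effect and Bryek Administrative Region is at UTC−01:30.
04:03 UTC − 1h30m = 02:33 Bryek Administrative Region.

02:33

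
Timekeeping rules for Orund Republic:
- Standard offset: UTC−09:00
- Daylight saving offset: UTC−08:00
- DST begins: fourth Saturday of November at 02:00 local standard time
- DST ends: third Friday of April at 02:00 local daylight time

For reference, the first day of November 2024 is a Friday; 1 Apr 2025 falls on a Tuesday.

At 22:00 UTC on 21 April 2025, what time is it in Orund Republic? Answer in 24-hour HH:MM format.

13:00

1 November 2024 is a Friday, so the first Saturday is November 2 and the fourth is November 23.
1 April 2025 is a Tuesday, so the first Friday is April 4 and the third is April 18.
At the standard offset (UTC−09:00), 22:00 UTC − 9h = 13:00 Orund Republic standard time.
The standard-time date in Orund Republic, 21 April 2025, does not fall between 23 November 2024 and 18 April 2025, so daylight saving is not in effect and Orund Republic is at UTC−09:00.
22:00 UTC − 9h = 13:00 local.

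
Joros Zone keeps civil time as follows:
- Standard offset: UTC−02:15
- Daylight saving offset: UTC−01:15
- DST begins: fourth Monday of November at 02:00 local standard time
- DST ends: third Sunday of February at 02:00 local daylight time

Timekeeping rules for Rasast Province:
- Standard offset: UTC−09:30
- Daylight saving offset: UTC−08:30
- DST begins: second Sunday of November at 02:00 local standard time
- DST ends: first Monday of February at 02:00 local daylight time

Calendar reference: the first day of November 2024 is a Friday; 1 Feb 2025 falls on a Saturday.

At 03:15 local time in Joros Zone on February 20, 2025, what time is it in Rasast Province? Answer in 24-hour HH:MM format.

1 November 2024 is a Friday, so the first Monday is November 4 and the fourth is November 25.
1 February 2025 is a Saturday, so the first Sunday is February 2 and the third is February 16.
February 20, 2025 is outside the daylight-saving period (25 November 2024 – 16 February 2025), so Joros Zone is on standard time, UTC−02:15.
03:15 Joros Zone + 2h15m = 05:30 UTC.
1 November 2024 is a Friday, so the first Sunday is November 3 and the second is November 10.
1 February 2025 is a Saturday, so the first Monday is February 3.
At the standard offset (UTC−09:30), 05:30 UTC − 9h30m = 20:00 Rasast Province standard time (rolling into the previous day, 19 February 2025).
Daylight saving runs 10 November 2024 – 3 February 2025; the standard-time date in Rasast Province, February 19, 2025, is outside that window, so Rasast Province is on standard time at UTC−09:30.
05:30 UTC − 9h30m = 20:00 Rasast Province (rolling into the previous day, 19 February 2025).

20:00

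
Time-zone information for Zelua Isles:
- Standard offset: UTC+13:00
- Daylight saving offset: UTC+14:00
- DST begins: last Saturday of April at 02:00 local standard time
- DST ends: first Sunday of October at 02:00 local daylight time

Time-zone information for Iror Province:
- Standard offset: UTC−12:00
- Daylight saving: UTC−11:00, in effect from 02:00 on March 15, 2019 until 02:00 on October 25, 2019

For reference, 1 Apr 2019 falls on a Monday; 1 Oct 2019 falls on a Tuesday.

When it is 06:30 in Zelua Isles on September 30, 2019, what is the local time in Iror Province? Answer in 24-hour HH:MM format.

1 April 2019 is a Monday, so Saturdays fall on 6, 13, 20, 27; the last is April 27.
1 October 2019 is a Tuesday, so the first Sunday is October 6.
Daylight saving runs 27 April – 6 October; September 30, 2019 is inside that window, so Zelua Isles is at UTC+14:00.
06:30 Zelua Isles − 14h = 16:30 UTC (rolling into the previous day, 29 September 2019).
At the standard offset (UTC−12:00), 16:30 UTC − 12h = 04:30 Iror Province standard time.
The standard-time date in Iror Province, September 29, 2019, falls between 15 March and 25 October, so daylight saving is in effect and Iror Province is at UTC−11:00.
16:30 UTC − 11h = 05:30 Iror Province.

05:30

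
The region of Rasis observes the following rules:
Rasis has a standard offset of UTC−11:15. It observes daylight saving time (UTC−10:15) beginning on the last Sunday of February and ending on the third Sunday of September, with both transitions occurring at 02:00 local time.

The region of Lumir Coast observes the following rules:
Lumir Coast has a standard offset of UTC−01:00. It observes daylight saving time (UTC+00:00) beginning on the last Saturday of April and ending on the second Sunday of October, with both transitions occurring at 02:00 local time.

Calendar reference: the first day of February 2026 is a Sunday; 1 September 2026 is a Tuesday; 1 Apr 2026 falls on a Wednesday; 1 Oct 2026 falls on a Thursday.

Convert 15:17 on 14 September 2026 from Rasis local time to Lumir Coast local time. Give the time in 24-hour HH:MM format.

1 February 2026 is a Sunday, so Sundays fall on 1, 8, 15, 22; the last is February 22.
1 September 2026 is a Tuesday, so the first Sunday is September 6 and the third is September 20.
14 September 2026 lies within the daylight-saving period (22 February – 20 September), so Rasis is on daylight time, UTC−10:15.
15:17 Rasis + 10h15m = 01:32 UTC (rolling into the next day, 15 September 2026).
1 April 2026 is a Wednesday, so Saturdays fall on 4, 11, 18, 25; the last is April 25.
1 October 2026 is a Thursday, so the first Sunday is October 4 and the second is October 11.
At the standard offset (UTC−01:00), 01:32 UTC − 1h = 00:32 Lumir Coast standard time.
The standard-time date in Lumir Coast, 15 September 2026, falls between 25 April and 11 October, so daylight saving is in effect and Lumir Coast is at UTC+00:00.
01:32 UTC + 0h = 01:32 Lumir Coast.

01:32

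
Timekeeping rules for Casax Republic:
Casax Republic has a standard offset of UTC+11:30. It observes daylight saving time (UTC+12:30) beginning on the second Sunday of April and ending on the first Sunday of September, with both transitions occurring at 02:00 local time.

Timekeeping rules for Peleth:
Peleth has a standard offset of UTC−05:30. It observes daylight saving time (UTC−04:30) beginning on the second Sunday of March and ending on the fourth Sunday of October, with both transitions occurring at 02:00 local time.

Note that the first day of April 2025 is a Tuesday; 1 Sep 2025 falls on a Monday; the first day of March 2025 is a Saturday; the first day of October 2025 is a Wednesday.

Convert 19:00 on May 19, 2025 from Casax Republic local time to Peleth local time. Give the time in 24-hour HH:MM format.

02:00

1 April 2025 is a Tuesday, so the first Sunday is April 6 and the second is April 13.
1 September 2025 is a Monday, so the first Sunday is September 7.
May 19, 2025 falls between 13 April and 7 September, so daylight saving is in effect and Casax Republic is at UTC+12:30.
19:00 Casax Republic − 12h30m = 06:30 UTC.
1 March 2025 is a Saturday, so the first Sunday is March 2 and the second is March 9.
1 October 2025 is a Wednesday, so the first Sunday is October 5 and the fourth is October 26.
At the standard offset (UTC−05:30), 06:30 UTC − 5h30m = 01:00 Peleth standard time.
Daylight saving runs 9 March – 26 October; the standard-time date in Peleth, May 19, 2025, is inside that window, so Peleth is at UTC−04:30.
06:30 UTC − 4h30m = 02:00 Peleth.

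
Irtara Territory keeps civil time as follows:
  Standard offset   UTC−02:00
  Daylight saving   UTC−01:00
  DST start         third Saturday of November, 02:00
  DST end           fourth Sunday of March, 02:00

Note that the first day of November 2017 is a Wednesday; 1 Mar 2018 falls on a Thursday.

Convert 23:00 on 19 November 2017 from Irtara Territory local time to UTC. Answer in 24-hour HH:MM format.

00:00

1 November 2017 is a Wednesday, so the first Saturday is November 4 and the third is November 18.
1 March 2018 is a Thursday, so the first Sunday is March 4 and the fourth is March 25.
19 November 2017 falls between 18 November 2017 and 25 March 2018, so daylight saving is in effect and Irtara Territory is at UTC−01:00.
23:00 local + 1h = 00:00 UTC (rolling into the next day, 20 November 2017).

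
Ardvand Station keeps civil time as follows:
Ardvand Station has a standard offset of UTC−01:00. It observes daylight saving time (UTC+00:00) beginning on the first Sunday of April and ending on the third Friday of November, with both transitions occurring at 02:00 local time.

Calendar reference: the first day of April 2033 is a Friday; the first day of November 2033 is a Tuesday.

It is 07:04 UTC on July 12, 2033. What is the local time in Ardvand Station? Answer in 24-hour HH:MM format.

1 April 2033 is a Friday, so the first Sunday is April 3.
1 November 2033 is a Tuesday, so the first Friday is November 4 and the third is November 18.
At the standard offset (UTC−01:00), 07:04 UTC − 1h = 06:04 Ardvand Station standard time.
Daylight saving runs 3 April – 18 November; the standard-time date in Ardvand Station, July 12, 2033, is inside that window, so Ardvand Station is at UTC+00:00.
07:04 UTC + 0h = 07:04 local.

07:04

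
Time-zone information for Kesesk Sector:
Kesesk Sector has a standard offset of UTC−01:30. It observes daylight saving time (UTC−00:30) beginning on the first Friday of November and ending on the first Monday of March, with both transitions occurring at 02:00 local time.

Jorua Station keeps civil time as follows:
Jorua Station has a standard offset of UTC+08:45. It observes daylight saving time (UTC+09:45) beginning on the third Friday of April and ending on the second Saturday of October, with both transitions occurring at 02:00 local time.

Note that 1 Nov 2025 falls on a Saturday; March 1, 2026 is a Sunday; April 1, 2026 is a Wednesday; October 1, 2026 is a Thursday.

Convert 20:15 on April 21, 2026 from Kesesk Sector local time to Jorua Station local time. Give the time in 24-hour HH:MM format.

1 November 2025 is a Saturday, so the first Friday is November 7.
1 March 2026 is a Sunday, so the first Monday is March 2.
April 21, 2026 does not fall between 7 November 2025 and 2 March 2026, so daylight saving is not in effect and Kesesk Sector is at UTC−01:30.
20:15 Kesesk Sector + 1h30m = 21:45 UTC.
1 April 2026 is a Wednesday, so the first Friday is April 3 and the third is April 17.
1 October 2026 is a Thursday, so the first Saturday is October 3 and the second is October 10.
At the standard offset (UTC+08:45), 21:45 UTC + 8h45m = 06:30 Jorua Station standard time (rolling into the next day, 22 April 2026).
The standard-time date in Jorua Station, April 22, 2026, lies within the daylight-saving period (17 April – 10 October), so Jorua Station is on daylight time, UTC+09:45.
21:45 UTC + 9h45m = 07:30 Jorua Station (rolling into the next day, 22 April 2026).

07:30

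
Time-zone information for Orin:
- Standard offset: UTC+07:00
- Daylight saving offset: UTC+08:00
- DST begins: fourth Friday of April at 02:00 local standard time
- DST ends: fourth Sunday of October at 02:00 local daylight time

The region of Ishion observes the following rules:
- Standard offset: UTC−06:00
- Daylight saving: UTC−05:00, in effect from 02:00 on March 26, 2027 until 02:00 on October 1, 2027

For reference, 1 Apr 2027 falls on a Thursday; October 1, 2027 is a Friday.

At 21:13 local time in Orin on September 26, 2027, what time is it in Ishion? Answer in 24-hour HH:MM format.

1 April 2027 is a Thursday, so the first Friday is April 2 and the fourth is April 23.
1 October 2027 is a Friday, so the first Sunday is October 3 and the fourth is October 24.
September 26, 2027 lies within the daylight-saving period (23 April – 24 October), so Orin is on daylight time, UTC+08:00.
21:13 Orin − 8h = 13:13 UTC.
At the standard offset (UTC−06:00), 13:13 UTC − 6h = 07:13 Ishion standard time.
The standard-time date in Ishion, September 26, 2027, lies within the daylight-saving period (26 March – 1 October), so Ishion is on daylight time, UTC−05:00.
13:13 UTC − 5h = 08:13 Ishion.

08:13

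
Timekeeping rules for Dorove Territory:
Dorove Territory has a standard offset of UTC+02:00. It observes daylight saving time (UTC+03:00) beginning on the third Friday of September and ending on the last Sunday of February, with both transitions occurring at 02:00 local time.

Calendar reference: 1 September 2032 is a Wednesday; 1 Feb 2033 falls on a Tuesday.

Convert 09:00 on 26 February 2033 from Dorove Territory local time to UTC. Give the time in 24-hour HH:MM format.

1 September 2032 is a Wednesday, so the first Friday is September 3 and the third is September 17.
1 February 2033 is a Tuesday, so Sundays fall on 6, 13, 20, 27; the last is February 27.
Daylight saving runs 17 September 2032 – 27 February 2033; 26 February 2033 is inside that window, so Dorove Territory is at UTC+03:00.
09:00 local − 3h = 06:00 UTC.

06:00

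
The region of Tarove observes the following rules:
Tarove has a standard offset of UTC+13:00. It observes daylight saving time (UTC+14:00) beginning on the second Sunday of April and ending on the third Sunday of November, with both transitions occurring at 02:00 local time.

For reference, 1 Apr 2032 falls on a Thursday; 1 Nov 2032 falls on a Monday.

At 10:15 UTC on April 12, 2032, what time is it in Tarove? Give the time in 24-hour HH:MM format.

1 April 2032 is a Thursday, so the first Sunday is April 4 and the second is April 11.
1 November 2032 is a Monday, so the first Sunday is November 7 and the third is November 21.
At the standard offset (UTC+13:00), 10:15 UTC + 13h = 23:15 Tarove standard time.
The standard-time date in Tarove, April 12, 2032, lies within the daylight-saving period (11 April – 21 November), so Tarove is on daylight time, UTC+14:00.
10:15 UTC + 14h = 00:15 local (rolling into the next day, 13 April 2032).

00:15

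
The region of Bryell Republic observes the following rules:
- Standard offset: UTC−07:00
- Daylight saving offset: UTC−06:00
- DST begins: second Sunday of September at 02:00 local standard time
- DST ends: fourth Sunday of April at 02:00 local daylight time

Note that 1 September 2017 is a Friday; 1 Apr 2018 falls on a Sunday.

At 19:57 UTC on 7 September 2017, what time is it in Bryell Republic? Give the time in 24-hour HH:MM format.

12:57

1 September 2017 is a Friday, so the first Sunday is September 3 and the second is September 10.
1 April 2018 is a Sunday, so the first Sunday is April 1 and the fourth is April 22.
At the standard offset (UTC−07:00), 19:57 UTC − 7h = 12:57 Bryell Republic standard time.
Daylight saving runs 10 September 2017 – 22 April 2018; the standard-time date in Bryell Republic, 7 September 2017, is outside that window, so Bryell Republic is on standard time at UTC−07:00.
19:57 UTC − 7h = 12:57 local.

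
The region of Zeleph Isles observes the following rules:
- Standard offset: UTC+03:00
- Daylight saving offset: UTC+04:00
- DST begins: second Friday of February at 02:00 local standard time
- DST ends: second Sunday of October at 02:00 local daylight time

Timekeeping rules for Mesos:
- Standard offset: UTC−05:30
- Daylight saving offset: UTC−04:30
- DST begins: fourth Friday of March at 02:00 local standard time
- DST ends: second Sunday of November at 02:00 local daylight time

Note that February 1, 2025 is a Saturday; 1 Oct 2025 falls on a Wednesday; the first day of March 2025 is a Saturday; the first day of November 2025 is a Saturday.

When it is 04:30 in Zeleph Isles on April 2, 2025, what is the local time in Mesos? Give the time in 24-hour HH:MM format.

20:00

1 February 2025 is a Saturday, so the first Friday is February 7 and the second is February 14.
1 October 2025 is a Wednesday, so the first Sunday is October 5 and the second is October 12.
April 2, 2025 falls between 14 February and 12 October, so daylight saving is in effect and Zeleph Isles is at UTC+04:00.
04:30 Zeleph Isles − 4h = 00:30 UTC.
1 March 2025 is a Saturday, so the first Friday is March 7 and the fourth is March 28.
1 November 2025 is a Saturday, so the first Sunday is November 2 and the second is November 9.
At the standard offset (UTC−05:30), 00:30 UTC − 5h30m = 19:00 Mesos standard time (rolling into the previous day, 1 April 2025).
The standard-time date in Mesos, April 1, 2025, lies within the daylight-saving period (28 March – 9 November), so Mesos is on daylight time, UTC−04:30.
00:30 UTC − 4h30m = 20:00 Mesos (rolling into the previous day, 1 April 2025).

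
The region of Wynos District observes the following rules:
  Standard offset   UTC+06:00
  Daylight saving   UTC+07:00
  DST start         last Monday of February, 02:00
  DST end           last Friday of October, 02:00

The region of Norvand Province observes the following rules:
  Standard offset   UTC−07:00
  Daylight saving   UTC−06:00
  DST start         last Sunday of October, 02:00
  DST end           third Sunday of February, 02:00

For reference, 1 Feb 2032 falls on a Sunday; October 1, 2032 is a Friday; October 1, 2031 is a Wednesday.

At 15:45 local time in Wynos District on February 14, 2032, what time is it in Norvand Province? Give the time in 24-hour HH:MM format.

1 February 2032 is a Sunday, so Mondays fall on 2, 9, 16, 23; the last is February 23.
1 October 2032 is a Friday, so Fridays fall on 1, 8, 15, 22, 29; the last is October 29.
Daylight saving runs 23 February – 29 October; February 14, 2032 is outside that window, so Wynos District is on standard time at UTC+06:00.
15:45 Wynos District − 6h = 09:45 UTC.
1 October 2031 is a Wednesday, so Sundays fall on 5, 12, 19, 26; the last is October 26.
1 February 2032 is a Sunday, so the first Sunday is February 1 and the third is February 15.
At the standard offset (UTC−07:00), 09:45 UTC − 7h = 02:45 Norvand Province standard time.
The standard-time date in Norvand Province, February 14, 2032, lies within the daylight-saving period (26 October 2031 – 15 February 2032), so Norvand Province is on daylight time, UTC−06:00.
09:45 UTC − 6h = 03:45 Norvand Province.

03:45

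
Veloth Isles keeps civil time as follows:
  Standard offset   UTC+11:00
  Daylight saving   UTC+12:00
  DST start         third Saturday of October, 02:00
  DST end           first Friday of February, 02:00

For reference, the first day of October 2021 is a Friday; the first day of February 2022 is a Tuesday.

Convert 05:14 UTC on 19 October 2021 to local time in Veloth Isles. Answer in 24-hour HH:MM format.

17:14

1 October 2021 is a Friday, so the first Saturday is October 2 and the third is October 16.
1 February 2022 is a Tuesday, so the first Friday is February 4.
At the standard offset (UTC+11:00), 05:14 UTC + 11h = 16:14 Veloth Isles standard time.
The standard-time date in Veloth Isles, 19 October 2021, lies within the daylight-saving period (16 October 2021 – 4 February 2022), so Veloth Isles is on daylight time, UTC+12:00.
05:14 UTC + 12h = 17:14 local.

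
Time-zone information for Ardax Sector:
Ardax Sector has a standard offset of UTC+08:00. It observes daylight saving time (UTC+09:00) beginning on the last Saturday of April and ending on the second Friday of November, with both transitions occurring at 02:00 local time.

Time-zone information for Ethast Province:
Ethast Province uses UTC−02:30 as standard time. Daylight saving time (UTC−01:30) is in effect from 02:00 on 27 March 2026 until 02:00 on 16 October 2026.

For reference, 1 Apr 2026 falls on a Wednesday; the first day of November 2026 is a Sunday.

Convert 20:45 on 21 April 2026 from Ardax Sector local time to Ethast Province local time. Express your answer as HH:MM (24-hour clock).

11:15

1 April 2026 is a Wednesday, so Saturdays fall on 4, 11, 18, 25; the last is April 25.
1 November 2026 is a Sunday, so the first Friday is November 6 and the second is November 13.
Daylight saving runs 25 April – 13 November; 21 April 2026 is outside that window, so Ardax Sector is on standard time at UTC+08:00.
20:45 Ardax Sector − 8h = 12:45 UTC.
At the standard offset (UTC−02:30), 12:45 UTC − 2h30m = 10:15 Ethast Province standard time.
The standard-time date in Ethast Province, 21 April 2026, lies within the daylight-saving period (27 March – 16 October), so Ethast Province is on daylight time, UTC−01:30.
12:45 UTC − 1h30m = 11:15 Ethast Province.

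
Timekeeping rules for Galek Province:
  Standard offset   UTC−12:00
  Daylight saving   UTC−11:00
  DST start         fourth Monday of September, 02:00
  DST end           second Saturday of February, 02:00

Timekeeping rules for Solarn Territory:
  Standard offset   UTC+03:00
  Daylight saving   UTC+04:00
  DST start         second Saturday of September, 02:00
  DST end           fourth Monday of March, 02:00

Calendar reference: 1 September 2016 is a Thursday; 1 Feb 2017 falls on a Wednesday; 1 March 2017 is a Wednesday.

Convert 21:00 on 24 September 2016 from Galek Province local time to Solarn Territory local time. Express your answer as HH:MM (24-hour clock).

1 September 2016 is a Thursday, so the first Monday is September 5 and the fourth is September 26.
1 February 2017 is a Wednesday, so the first Saturday is February 4 and the second is February 11.
24 September 2016 does not fall between 26 September 2016 and 11 February 2017, so daylight saving is not in effect and Galek Province is at UTC−12:00.
21:00 Galek Province + 12h = 09:00 UTC (rolling into the next day, 25 September 2016).
1 September 2016 is a Thursday, so the first Saturday is September 3 and the second is September 10.
1 March 2017 is a Wednesday, so the first Monday is March 6 and the fourth is March 27.
At the standard offset (UTC+03:00), 09:00 UTC + 3h = 12:00 Solarn Territory standard time.
Daylight saving runs 10 September 2016 – 27 March 2017; the standard-time date in Solarn Territory, 25 September 2016, is inside that window, so Solarn Territory is at UTC+04:00.
09:00 UTC + 4h = 13:00 Solarn Territory.

13:00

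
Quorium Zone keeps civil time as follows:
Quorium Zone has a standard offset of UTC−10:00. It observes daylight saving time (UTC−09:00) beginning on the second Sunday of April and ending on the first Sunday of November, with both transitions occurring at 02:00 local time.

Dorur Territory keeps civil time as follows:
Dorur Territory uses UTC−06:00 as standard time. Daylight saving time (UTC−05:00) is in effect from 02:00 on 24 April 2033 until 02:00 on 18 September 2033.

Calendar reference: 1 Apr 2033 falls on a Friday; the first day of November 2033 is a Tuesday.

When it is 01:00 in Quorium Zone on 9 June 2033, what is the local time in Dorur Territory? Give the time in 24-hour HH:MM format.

05:00

1 April 2033 is a Friday, so the first Sunday is April 3 and the second is April 10.
1 November 2033 is a Tuesday, so the first Sunday is November 6.
9 June 2033 lies within the daylight-saving period (10 April – 6 November), so Quorium Zone is on daylight time, UTC−09:00.
01:00 Quorium Zone + 9h = 10:00 UTC.
At the standard offset (UTC−06:00), 10:00 UTC − 6h = 04:00 Dorur Territory standard time.
The standard-time date in Dorur Territory, 9 June 2033, falls between 24 April and 18 September, so daylight saving is in effect and Dorur Territory is at UTC−05:00.
10:00 UTC − 5h = 05:00 Dorur Territory.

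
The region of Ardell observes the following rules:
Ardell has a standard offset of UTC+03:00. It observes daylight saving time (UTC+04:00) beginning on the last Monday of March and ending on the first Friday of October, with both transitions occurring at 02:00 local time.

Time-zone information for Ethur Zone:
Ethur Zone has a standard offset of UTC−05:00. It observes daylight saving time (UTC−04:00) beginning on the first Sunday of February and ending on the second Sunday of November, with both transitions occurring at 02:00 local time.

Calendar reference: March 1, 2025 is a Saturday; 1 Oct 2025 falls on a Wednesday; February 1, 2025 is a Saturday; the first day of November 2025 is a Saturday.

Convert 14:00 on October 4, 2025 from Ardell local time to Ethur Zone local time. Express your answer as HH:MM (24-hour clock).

1 March 2025 is a Saturday, so Mondays fall on 3, 10, 17, 24, 31; the last is March 31.
1 October 2025 is a Wednesday, so the first Friday is October 3.
October 4, 2025 is outside the daylight-saving period (31 March – 3 October), so Ardell is on standard time, UTC+03:00.
14:00 Ardell − 3h = 11:00 UTC.
1 February 2025 is a Saturday, so the first Sunday is February 2.
1 November 2025 is a Saturday, so the first Sunday is November 2 and the second is November 9.
At the standard offset (UTC−05:00), 11:00 UTC − 5h = 06:00 Ethur Zone standard time.
The standard-time date in Ethur Zone, October 4, 2025, falls between 2 February and 9 November, so daylight saving is in effect and Ethur Zone is at UTC−04:00.
11:00 UTC − 4h = 07:00 Ethur Zone.

07:00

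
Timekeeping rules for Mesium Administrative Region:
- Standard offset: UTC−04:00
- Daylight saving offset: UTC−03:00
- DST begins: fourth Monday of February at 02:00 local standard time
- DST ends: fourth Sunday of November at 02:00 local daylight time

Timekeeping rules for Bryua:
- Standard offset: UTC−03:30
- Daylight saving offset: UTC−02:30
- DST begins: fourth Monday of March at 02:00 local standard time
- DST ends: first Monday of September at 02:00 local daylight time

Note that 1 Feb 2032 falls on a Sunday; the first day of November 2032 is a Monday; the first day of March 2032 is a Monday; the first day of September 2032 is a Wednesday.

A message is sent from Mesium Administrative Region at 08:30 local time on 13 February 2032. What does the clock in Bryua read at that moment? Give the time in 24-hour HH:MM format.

1 February 2032 is a Sunday, so the first Monday is February 2 and the fourth is February 23.
1 November 2032 is a Monday, so the first Sunday is November 7 and the fourth is November 28.
Daylight saving runs 23 February – 28 November; 13 February 2032 is outside that window, so Mesium Administrative Region is on standard time at UTC−04:00.
08:30 Mesium Administrative Region + 4h = 12:30 UTC.
1 March 2032 is a Monday, so the first Monday is March 1 and the fourth is March 22.
1 September 2032 is a Wednesday, so the first Monday is September 6.
At the standard offset (UTC−03:30), 12:30 UTC − 3h30m = 09:00 Bryua standard time.
Daylight saving runs 22 March – 6 September; the standard-time date in Bryua, 13 February 2032, is outside that window, so Bryua is on standard time at UTC−03:30.
12:30 UTC − 3h30m = 09:00 Bryua.

09:00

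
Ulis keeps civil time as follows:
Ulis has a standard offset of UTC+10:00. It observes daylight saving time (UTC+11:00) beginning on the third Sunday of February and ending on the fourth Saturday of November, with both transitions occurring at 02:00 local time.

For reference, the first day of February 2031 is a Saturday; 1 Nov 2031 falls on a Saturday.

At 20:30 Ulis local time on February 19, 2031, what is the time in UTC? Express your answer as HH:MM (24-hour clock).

1 February 2031 is a Saturday, so the first Sunday is February 2 and the third is February 16.
1 November 2031 is a Saturday, so the first Saturday is November 1 and the fourth is November 22.
Daylight saving runs 16 February – 22 November; February 19, 2031 is inside that window, so Ulis is at UTC+11:00.
20:30 local − 11h = 09:30 UTC.

09:30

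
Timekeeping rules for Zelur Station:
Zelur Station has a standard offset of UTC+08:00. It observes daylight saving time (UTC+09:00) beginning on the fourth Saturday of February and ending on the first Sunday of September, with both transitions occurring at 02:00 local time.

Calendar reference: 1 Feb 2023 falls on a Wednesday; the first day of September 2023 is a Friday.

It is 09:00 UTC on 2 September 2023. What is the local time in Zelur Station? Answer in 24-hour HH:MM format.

1 February 2023 is a Wednesday, so the first Saturday is February 4 and the fourth is February 25.
1 September 2023 is a Friday, so the first Sunday is September 3.
At the standard offset (UTC+08:00), 09:00 UTC + 8h = 17:00 Zelur Station standard time.
The standard-time date in Zelur Station, 2 September 2023, falls between 25 February and 3 September, so daylight saving is in effect and Zelur Station is at UTC+09:00.
09:00 UTC + 9h = 18:00 local.

18:00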